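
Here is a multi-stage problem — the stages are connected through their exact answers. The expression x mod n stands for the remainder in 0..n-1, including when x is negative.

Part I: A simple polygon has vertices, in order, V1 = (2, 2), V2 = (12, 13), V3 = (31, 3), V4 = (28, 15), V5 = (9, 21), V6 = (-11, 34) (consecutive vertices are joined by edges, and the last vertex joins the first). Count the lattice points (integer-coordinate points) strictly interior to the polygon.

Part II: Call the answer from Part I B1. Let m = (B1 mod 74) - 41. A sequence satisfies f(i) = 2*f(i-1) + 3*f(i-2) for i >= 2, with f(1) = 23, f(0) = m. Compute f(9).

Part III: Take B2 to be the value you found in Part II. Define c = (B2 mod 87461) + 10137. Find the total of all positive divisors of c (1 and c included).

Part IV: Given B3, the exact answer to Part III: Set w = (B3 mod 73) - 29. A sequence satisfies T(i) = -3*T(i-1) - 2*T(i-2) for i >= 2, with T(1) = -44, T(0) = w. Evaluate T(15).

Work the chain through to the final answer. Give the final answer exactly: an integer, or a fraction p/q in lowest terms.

Part I: cross terms: (2*13 - 12*2)=2, (12*3 - 31*13)=-367, (31*15 - 28*3)=381, (28*21 - 9*15)=453, (9*34 - -11*21)=537, (-11*2 - 2*34)=-90; twice the area = |916| = 916; area = 458; boundary points = 1 + 1 + 3 + 1 + 1 + 1 = 8; strictly interior points = area - boundary/2 + 1 = 455; answer 455
Part II: B1 = 455; m = -30; f(2) = 2*(23) + 3*(-30) = -44; iterating: f(2)=-44, f(3)=-19, f(4)=-170, f(5)=-397, f(6)=-1304, f(7)=-3799, f(8)=-11510, f(9)=-34417; answer -34417
Part III: B2 = -34417; c = 63181; 63181 = 23 * 41 * 67; sigma = (1 + 23) * (1 + 41) * (1 + 67) = 24 * 42 * 68 = 68544; answer 68544
Part IV: B3 = 68544; w = 41; T(2) = -3*(-44) - 2*(41) = 50; iterating: T(2)=50, T(3)=-62, T(4)=86, T(5)=-134, T(6)=230, T(7)=-422, T(8)=806, T(9)=-1574, T(10)=3110, T(11)=-6182, T(12)=12326, T(13)=-24614, T(14)=49190, T(15)=-98342; answer -98342

-98342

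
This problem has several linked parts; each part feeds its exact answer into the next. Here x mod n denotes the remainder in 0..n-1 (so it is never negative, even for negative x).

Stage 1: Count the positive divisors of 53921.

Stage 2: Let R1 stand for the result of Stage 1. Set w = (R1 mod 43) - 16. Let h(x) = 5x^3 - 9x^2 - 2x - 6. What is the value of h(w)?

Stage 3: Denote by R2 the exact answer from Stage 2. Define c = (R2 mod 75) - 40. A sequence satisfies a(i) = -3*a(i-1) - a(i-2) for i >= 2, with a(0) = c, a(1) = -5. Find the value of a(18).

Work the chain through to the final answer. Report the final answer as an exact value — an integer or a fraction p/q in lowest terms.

-22297319

Stage 1: 53921 = 7 * 7703; number of divisors = (1+1) * (1+1) = 4; answer 4
Stage 2: R1 = 4; w = -12; 5*(-12)^3 - 9*(-12)^2 - 2*(-12)^1 - 6 = (-8640) + (-1296) + (24) + (-6) = -9918; answer -9918
Stage 3: R2 = -9918; c = 17; a(2) = -3*(-5) - 1*(17) = -2; iterating: a(2)=-2, a(3)=11, a(4)=-31, a(5)=82, a(6)=-215, a(7)=563, a(8)=-1474, a(9)=3859, a(10)=-10103, a(11)=26450, a(12)=-69247, a(13)=181291, a(14)=-474626, a(15)=1242587, a(16)=-3253135, a(17)=8516818, a(18)=-22297319; answer -22297319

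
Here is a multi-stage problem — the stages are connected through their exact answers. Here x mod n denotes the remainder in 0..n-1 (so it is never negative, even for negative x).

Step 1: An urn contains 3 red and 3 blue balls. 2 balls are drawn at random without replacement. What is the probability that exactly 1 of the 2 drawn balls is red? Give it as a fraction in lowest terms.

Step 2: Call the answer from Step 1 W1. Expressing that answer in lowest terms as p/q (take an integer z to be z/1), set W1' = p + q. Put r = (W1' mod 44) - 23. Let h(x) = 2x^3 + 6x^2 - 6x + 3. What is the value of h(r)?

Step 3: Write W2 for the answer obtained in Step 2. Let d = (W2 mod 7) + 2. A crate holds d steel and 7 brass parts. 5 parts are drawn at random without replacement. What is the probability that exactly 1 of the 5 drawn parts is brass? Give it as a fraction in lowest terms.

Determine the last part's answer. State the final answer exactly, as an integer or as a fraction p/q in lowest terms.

Step 1: total draws C(6,2) = 15; favorable C(3,1)*C(3,1) = 9; P = 3/5; answer 3/5
Step 2: W1 = 3/5; threaded value p + q = 8; r = -15; 2*(-15)^3 + 6*(-15)^2 - 6*(-15)^1 + 3 = (-6750) + (1350) + (90) + (3) = -5307; answer -5307
Step 3: W2 = -5307; d = 8; total draws C(15,5) = 3003; favorable C(7,1)*C(8,4) = 490; P = 70/429; answer 70/429

70/429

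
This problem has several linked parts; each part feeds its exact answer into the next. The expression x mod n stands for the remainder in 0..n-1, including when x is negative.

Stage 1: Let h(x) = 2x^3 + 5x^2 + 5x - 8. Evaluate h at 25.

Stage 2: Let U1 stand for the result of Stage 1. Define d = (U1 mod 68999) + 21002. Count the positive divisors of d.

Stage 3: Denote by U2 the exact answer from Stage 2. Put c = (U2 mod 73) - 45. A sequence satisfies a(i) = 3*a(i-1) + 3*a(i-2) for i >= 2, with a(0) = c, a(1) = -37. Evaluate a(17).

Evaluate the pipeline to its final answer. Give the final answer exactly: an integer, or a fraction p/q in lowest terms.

-95143829742

Stage 1: 2*(25)^3 + 5*(25)^2 + 5*(25)^1 - 8 = (31250) + (3125) + (125) + (-8) = 34492; answer 34492
Stage 2: U1 = 34492; d = 55494; 55494 = 2 * 3^2 * 3083; number of divisors = (1+1) * (2+1) * (1+1) = 12; answer 12
Stage 3: U2 = 12; c = -33; a(2) = 3*(-37) + 3*(-33) = -210; iterating: a(2)=-210, a(3)=-741, a(4)=-2853, a(5)=-10782, a(6)=-40905, a(7)=-155061, a(8)=-587898, a(9)=-2228877, a(10)=-8450325, a(11)=-32037606, a(12)=-121463793, a(13)=-460504197, a(14)=-1745903970, a(15)=-6619224501, a(16)=-25095385413, a(17)=-95143829742; answer -95143829742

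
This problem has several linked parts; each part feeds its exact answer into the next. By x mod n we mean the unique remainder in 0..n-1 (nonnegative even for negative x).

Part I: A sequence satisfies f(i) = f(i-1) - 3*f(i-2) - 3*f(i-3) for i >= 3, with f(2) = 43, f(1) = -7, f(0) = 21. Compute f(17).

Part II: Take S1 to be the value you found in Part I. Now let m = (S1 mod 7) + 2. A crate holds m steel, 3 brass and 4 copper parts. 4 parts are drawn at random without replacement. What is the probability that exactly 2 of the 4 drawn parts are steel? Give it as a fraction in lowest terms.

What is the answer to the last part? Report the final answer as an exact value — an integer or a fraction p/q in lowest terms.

63/143

Part I: f(3) = 1*(43) - 3*(-7) - 3*(21) = 1; iterating: f(3)=1, f(4)=-107, f(5)=-239, f(6)=79, f(7)=1117, f(8)=1597, f(9)=-1991, f(10)=-10133, f(11)=-8951, f(12)=27421, f(13)=84673, f(14)=29263, f(15)=-307019, f(16)=-648827, f(17)=184441; answer 184441
Part II: S1 = 184441; m = 7; total draws C(14,4) = 1001; favorable C(7,2)*C(7,2) = 441; P = 63/143; answer 63/143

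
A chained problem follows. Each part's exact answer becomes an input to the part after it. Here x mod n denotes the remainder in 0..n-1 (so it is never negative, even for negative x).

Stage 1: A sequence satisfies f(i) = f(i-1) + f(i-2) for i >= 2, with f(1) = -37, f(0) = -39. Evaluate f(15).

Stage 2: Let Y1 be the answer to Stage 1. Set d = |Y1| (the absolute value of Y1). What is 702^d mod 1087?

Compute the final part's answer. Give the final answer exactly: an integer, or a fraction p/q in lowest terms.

Stage 1: f(2) = 1*(-37) + 1*(-39) = -76; iterating: f(2)=-76, f(3)=-113, f(4)=-189, f(5)=-302, f(6)=-491, f(7)=-793, f(8)=-1284, f(9)=-2077, f(10)=-3361, f(11)=-5438, f(12)=-8799, f(13)=-14237, f(14)=-23036, f(15)=-37273; answer -37273
Stage 2: Y1 = -37273; d = 37273; squarings mod 1087: 702^1=702, 702^2=393, 702^4=95, 702^8=329, 702^16=628, 702^32=890, 702^64=764, 702^128=1064, 702^256=529, 702^512=482, 702^1024=793, 702^2048=563, 702^4096=652, 702^8192=87, 702^16384=1047, 702^32768=513; 702^37273 = 702^1 * 702^8 * 702^16 * 702^128 * 702^256 * 702^4096 * 702^32768 = 422 (mod 1087); answer 422

422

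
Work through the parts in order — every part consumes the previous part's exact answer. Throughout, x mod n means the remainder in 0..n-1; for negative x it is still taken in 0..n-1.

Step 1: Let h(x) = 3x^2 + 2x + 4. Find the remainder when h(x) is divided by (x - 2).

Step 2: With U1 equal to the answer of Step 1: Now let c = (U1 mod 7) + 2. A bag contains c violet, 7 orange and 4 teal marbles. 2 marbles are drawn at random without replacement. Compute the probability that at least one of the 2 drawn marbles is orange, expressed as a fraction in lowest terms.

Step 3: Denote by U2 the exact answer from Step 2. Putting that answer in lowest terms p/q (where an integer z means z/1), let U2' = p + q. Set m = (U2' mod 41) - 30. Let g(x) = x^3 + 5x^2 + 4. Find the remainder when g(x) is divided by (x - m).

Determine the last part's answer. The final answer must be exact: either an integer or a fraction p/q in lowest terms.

Step 1: remainder = value at the root: 3*(2)^2 + 2*(2)^1 + 4 = (12) + (4) + (4) = 20; answer 20
Step 2: U1 = 20; c = 8; total draws C(19,2) = 171; complement C(12,2) = 66; favorable 171 - 66 = 105; P = 35/57; answer 35/57
Step 3: U2 = 35/57; threaded value p + q = 92; m = -20; remainder = value at the root: 1*(-20)^3 + 5*(-20)^2 + 4 = (-8000) + (2000) + (4) = -5996; answer -5996

-5996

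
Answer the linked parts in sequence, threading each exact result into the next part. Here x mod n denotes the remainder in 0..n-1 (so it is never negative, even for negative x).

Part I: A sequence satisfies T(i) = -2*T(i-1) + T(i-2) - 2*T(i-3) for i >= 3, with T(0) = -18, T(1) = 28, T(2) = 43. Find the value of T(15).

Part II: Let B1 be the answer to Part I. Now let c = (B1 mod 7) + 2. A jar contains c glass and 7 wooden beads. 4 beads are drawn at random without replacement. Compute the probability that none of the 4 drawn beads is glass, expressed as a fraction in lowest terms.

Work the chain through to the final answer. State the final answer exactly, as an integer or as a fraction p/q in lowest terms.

Part I: T(3) = -2*(43) + 1*(28) - 2*(-18) = -22; iterating: T(3)=-22, T(4)=31, T(5)=-170, T(6)=415, T(7)=-1062, T(8)=2879, T(9)=-7650, T(10)=20303, T(11)=-54014, T(12)=143631, T(13)=-381882, T(14)=1015423, T(15)=-2699990; answer -2699990
Part II: B1 = -2699990; c = 3; total draws C(10,4) = 210; favorable C(7,4) = 35; P = 1/6; answer 1/6

1/6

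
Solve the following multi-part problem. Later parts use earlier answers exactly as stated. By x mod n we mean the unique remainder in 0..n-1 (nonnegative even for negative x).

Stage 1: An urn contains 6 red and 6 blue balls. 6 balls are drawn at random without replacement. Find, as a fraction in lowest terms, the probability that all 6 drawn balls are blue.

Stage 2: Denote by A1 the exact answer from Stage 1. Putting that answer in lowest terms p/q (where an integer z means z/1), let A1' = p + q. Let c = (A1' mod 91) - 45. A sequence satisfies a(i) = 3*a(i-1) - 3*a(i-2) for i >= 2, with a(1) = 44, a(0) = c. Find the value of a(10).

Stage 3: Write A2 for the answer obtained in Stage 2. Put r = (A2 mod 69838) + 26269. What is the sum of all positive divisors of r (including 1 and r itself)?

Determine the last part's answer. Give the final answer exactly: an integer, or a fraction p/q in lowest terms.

Stage 1: total draws C(12,6) = 924; favorable C(6,6) = 1; P = 1/924; answer 1/924
Stage 2: A1 = 1/924; threaded value p + q = 925; c = -30; a(2) = 3*(44) - 3*(-30) = 222; iterating: a(2)=222, a(3)=534, a(4)=936, a(5)=1206, a(6)=810, a(7)=-1188, a(8)=-5994, a(9)=-14418, a(10)=-25272; answer -25272
Stage 3: A2 = -25272; r = 70835; 70835 = 5 * 31 * 457; sigma = (1 + 5) * (1 + 31) * (1 + 457) = 6 * 32 * 458 = 87936; answer 87936

87936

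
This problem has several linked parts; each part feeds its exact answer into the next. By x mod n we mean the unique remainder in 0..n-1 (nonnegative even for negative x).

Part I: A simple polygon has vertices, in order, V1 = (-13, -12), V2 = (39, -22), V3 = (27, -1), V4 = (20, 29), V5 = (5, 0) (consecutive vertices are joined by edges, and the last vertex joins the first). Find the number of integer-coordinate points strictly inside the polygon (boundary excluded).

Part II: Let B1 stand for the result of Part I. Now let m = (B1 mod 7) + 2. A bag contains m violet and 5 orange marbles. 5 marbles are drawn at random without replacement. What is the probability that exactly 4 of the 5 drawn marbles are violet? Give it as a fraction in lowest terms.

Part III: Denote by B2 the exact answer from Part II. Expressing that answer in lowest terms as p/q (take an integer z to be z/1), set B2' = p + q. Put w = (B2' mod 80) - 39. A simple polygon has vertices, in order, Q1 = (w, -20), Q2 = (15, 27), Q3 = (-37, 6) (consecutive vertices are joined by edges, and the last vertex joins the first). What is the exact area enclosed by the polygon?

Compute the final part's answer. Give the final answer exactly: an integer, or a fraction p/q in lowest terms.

Part I: cross terms: (-13*-22 - 39*-12)=754, (39*-1 - 27*-22)=555, (27*29 - 20*-1)=803, (20*0 - 5*29)=-145, (5*-12 - -13*0)=-60; twice the area = |1907| = 1907; area = 1907/2; boundary points = 2 + 3 + 1 + 1 + 6 = 13; strictly interior points = area - boundary/2 + 1 = 948; answer 948
Part II: B1 = 948; m = 5; total draws C(10,5) = 252; favorable C(5,4)*C(5,1) = 25; P = 25/252; answer 25/252
Part III: B2 = 25/252; threaded value p + q = 277; w = -2; cross terms: (-2*27 - 15*-20)=246, (15*6 - -37*27)=1089, (-37*-20 - -2*6)=752; twice the area = |2087| = 2087; area = 2087/2; answer 2087/2

2087/2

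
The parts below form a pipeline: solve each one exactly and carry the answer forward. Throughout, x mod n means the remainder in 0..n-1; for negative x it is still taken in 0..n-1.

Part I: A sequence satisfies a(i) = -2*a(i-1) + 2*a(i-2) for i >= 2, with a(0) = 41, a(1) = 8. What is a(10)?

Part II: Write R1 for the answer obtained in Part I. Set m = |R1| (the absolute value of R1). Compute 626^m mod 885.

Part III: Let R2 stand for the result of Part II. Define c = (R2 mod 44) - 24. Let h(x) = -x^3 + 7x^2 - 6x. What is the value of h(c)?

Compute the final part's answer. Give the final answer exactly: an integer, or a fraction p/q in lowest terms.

1350

Part I: a(2) = -2*(8) + 2*(41) = 66; iterating: a(2)=66, a(3)=-116, a(4)=364, a(5)=-960, a(6)=2648, a(7)=-7216, a(8)=19728, a(9)=-53888, a(10)=147232; answer 147232
Part II: R1 = 147232; m = 147232; squarings mod 885: 626^1=626, 626^2=706, 626^4=181, 626^8=16, 626^16=256, 626^32=46, 626^64=346, 626^128=241, 626^256=556, 626^512=271, 626^1024=871, 626^2048=196, 626^4096=361, 626^8192=226, 626^16384=631, 626^32768=796, 626^65536=841, 626^131072=166; 626^147232 = 626^32 * 626^256 * 626^512 * 626^1024 * 626^2048 * 626^4096 * 626^8192 * 626^131072 = 631 (mod 885); answer 631
Part III: R2 = 631; c = -9; -1*(-9)^3 + 7*(-9)^2 - 6*(-9)^1 = (729) + (567) + (54) = 1350; answer 1350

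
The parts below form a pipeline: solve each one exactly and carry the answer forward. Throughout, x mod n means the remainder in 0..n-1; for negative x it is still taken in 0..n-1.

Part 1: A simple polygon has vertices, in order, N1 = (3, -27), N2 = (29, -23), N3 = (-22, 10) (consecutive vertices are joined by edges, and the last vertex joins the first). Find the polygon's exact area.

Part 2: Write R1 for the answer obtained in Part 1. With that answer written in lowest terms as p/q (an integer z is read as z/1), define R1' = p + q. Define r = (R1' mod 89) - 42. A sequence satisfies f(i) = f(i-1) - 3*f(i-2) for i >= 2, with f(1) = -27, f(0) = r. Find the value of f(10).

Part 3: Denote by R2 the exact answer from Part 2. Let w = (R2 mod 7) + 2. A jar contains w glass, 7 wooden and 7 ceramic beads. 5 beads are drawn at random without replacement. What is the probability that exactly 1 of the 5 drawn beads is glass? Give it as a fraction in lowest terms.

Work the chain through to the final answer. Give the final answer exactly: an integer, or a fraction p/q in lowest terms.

1001/2584

Part 1: cross terms: (3*-23 - 29*-27)=714, (29*10 - -22*-23)=-216, (-22*-27 - 3*10)=564; twice the area = |1062| = 1062; area = 531; answer 531
Part 2: R1 = 531; threaded value p + q = 532; r = 45; f(2) = 1*(-27) - 3*(45) = -162; iterating: f(2)=-162, f(3)=-81, f(4)=405, f(5)=648, f(6)=-567, f(7)=-2511, f(8)=-810, f(9)=6723, f(10)=9153; answer 9153
Part 3: R2 = 9153; w = 6; total draws C(20,5) = 15504; favorable C(6,1)*C(14,4) = 6006; P = 1001/2584; answer 1001/2584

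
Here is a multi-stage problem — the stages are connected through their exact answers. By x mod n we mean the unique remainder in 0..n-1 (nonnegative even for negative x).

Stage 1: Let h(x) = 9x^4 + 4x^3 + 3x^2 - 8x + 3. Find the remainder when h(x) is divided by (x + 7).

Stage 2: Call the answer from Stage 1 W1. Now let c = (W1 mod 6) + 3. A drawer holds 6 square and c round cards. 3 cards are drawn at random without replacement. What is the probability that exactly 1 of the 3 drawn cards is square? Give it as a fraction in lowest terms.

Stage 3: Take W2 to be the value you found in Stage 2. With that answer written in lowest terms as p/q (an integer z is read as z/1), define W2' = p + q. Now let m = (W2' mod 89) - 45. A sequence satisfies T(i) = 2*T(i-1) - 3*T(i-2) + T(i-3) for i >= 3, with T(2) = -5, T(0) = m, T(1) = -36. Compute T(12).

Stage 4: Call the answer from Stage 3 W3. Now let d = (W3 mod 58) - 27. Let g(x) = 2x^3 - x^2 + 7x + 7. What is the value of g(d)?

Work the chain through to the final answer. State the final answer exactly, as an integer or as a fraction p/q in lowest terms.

Stage 1: remainder = value at the root: 9*(-7)^4 + 4*(-7)^3 + 3*(-7)^2 - 8*(-7)^1 + 3 = (21609) + (-1372) + (147) + (56) + (3) = 20443; answer 20443
Stage 2: W1 = 20443; c = 4; total draws C(10,3) = 120; favorable C(6,1)*C(4,2) = 36; P = 3/10; answer 3/10
Stage 3: W2 = 3/10; threaded value p + q = 13; m = -32; T(3) = 2*(-5) - 3*(-36) + 1*(-32) = 66; iterating: T(3)=66, T(4)=111, T(5)=19, T(6)=-229, T(7)=-404, T(8)=-102, T(9)=779, T(10)=1460, T(11)=481, T(12)=-2639; answer -2639
Stage 4: W3 = -2639; d = 2; 2*(2)^3 - 1*(2)^2 + 7*(2)^1 + 7 = (16) + (-4) + (14) + (7) = 33; answer 33

33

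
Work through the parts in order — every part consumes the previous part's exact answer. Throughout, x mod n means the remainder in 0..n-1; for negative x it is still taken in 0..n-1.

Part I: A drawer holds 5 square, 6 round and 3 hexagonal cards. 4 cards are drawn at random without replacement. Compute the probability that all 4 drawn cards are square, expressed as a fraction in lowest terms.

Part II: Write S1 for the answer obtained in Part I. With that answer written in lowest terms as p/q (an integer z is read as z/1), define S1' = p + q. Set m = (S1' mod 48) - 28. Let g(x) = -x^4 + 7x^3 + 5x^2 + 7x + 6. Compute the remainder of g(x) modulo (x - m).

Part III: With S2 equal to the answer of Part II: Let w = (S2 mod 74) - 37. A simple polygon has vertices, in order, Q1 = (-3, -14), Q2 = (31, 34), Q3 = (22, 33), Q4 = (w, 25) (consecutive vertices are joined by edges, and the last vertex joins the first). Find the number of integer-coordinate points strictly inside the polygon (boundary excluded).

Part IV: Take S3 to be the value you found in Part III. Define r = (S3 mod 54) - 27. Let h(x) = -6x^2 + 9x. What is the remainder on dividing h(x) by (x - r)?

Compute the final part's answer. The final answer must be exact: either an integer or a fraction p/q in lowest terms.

-2835

Part I: total draws C(14,4) = 1001; favorable C(5,4) = 5; P = 5/1001; answer 5/1001
Part II: S1 = 5/1001; threaded value p + q = 1006; m = 18; remainder = value at the root: -1*(18)^4 + 7*(18)^3 + 5*(18)^2 + 7*(18)^1 + 6 = (-104976) + (40824) + (1620) + (126) + (6) = -62400; answer -62400
Part III: S2 = -62400; w = 19; cross terms: (-3*34 - 31*-14)=332, (31*33 - 22*34)=275, (22*25 - 19*33)=-77, (19*-14 - -3*25)=-191; twice the area = |339| = 339; area = 339/2; boundary points = 2 + 1 + 1 + 1 = 5; strictly interior points = area - boundary/2 + 1 = 168; answer 168
Part IV: S3 = 168; r = -21; remainder = value at the root: -6*(-21)^2 + 9*(-21)^1 = (-2646) + (-189) = -2835; answer -2835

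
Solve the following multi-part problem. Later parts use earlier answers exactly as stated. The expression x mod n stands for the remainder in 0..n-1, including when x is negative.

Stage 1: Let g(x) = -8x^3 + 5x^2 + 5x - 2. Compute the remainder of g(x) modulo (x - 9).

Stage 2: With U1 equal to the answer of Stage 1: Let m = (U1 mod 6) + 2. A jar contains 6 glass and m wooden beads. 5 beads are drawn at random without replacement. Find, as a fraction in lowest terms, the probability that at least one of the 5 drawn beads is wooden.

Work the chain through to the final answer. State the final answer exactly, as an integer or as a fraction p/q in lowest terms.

Stage 1: remainder = value at the root: -8*(9)^3 + 5*(9)^2 + 5*(9)^1 - 2 = (-5832) + (405) + (45) + (-2) = -5384; answer -5384
Stage 2: U1 = -5384; m = 6; total draws C(12,5) = 792; complement C(6,5) = 6; favorable 792 - 6 = 786; P = 131/132; answer 131/132

131/132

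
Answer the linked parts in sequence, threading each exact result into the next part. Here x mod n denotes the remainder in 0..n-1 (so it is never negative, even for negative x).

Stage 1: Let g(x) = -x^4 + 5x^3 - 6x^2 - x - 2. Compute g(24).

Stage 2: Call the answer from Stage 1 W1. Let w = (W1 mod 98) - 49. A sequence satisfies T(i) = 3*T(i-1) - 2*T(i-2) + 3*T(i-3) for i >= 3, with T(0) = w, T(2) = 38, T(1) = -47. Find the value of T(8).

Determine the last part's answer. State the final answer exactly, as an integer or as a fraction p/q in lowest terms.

Stage 1: -1*(24)^4 + 5*(24)^3 - 6*(24)^2 - 1*(24)^1 - 2 = (-331776) + (69120) + (-3456) + (-24) + (-2) = -266138; answer -266138
Stage 2: W1 = -266138; w = -19; T(3) = 3*(38) - 2*(-47) + 3*(-19) = 151; iterating: T(3)=151, T(4)=236, T(5)=520, T(6)=1541, T(7)=4291, T(8)=11351; answer 11351

11351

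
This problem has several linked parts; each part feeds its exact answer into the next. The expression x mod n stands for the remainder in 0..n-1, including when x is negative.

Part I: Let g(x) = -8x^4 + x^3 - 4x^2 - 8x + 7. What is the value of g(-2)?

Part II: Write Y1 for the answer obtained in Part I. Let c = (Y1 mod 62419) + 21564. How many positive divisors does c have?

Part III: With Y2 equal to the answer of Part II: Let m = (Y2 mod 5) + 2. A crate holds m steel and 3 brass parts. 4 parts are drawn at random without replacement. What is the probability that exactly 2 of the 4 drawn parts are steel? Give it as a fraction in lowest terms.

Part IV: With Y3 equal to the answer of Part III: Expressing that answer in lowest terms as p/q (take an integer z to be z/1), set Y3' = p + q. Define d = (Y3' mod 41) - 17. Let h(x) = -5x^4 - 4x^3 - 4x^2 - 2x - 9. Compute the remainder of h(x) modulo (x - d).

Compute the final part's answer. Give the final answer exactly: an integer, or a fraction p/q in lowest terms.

Part I: -8*(-2)^4 + 1*(-2)^3 - 4*(-2)^2 - 8*(-2)^1 + 7 = (-128) + (-8) + (-16) + (16) + (7) = -129; answer -129
Part II: Y1 = -129; c = 83854; 83854 = 2 * 41927; number of divisors = (1+1) * (1+1) = 4; answer 4
Part III: Y2 = 4; m = 6; total draws C(9,4) = 126; favorable C(6,2)*C(3,2) = 45; P = 5/14; answer 5/14
Part IV: Y3 = 5/14; threaded value p + q = 19; d = 2; remainder = value at the root: -5*(2)^4 - 4*(2)^3 - 4*(2)^2 - 2*(2)^1 - 9 = (-80) + (-32) + (-16) + (-4) + (-9) = -141; answer -141

-141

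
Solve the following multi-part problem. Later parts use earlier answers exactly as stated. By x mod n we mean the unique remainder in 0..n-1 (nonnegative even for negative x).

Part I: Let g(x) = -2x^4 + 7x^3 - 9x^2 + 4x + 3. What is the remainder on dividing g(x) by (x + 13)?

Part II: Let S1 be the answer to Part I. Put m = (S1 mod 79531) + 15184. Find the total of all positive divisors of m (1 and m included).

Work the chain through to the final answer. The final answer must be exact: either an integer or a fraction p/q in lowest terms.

39004

Part I: remainder = value at the root: -2*(-13)^4 + 7*(-13)^3 - 9*(-13)^2 + 4*(-13)^1 + 3 = (-57122) + (-15379) + (-1521) + (-52) + (3) = -74071; answer -74071
Part II: S1 = -74071; m = 20644; 20644 = 2^2 * 13 * 397; sigma = (1 + 2 + 4) * (1 + 13) * (1 + 397) = 7 * 14 * 398 = 39004; answer 39004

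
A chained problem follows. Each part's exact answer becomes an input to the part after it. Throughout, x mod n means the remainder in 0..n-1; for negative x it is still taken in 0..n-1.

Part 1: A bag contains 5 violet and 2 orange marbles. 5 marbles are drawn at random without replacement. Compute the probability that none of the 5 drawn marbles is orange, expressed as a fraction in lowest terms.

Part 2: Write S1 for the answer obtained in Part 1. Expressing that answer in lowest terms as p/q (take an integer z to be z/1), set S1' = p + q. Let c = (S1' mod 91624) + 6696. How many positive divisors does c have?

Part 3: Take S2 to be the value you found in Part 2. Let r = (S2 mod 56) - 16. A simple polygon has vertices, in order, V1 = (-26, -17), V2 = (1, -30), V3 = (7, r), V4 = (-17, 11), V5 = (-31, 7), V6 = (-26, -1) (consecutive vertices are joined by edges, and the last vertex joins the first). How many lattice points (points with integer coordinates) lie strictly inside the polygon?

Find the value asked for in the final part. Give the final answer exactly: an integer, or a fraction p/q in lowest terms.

Part 1: total draws C(7,5) = 21; favorable C(5,5) = 1; P = 1/21; answer 1/21
Part 2: S1 = 1/21; threaded value p + q = 22; c = 6718; 6718 = 2 * 3359; number of divisors = (1+1) * (1+1) = 4; answer 4
Part 3: S2 = 4; r = -12; cross terms: (-26*-30 - 1*-17)=797, (1*-12 - 7*-30)=198, (7*11 - -17*-12)=-127, (-17*7 - -31*11)=222, (-31*-1 - -26*7)=213, (-26*-17 - -26*-1)=416; twice the area = |1719| = 1719; area = 1719/2; boundary points = 1 + 6 + 1 + 2 + 1 + 16 = 27; strictly interior points = area - boundary/2 + 1 = 847; answer 847

847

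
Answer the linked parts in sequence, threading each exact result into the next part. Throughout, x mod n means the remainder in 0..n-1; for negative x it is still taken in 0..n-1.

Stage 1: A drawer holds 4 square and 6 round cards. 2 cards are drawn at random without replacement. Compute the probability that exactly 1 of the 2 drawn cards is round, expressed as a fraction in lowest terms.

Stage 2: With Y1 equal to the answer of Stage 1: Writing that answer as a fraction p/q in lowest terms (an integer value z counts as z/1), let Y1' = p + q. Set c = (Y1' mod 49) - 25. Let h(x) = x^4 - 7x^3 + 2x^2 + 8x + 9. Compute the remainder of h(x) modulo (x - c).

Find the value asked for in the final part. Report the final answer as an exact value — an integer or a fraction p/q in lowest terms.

73

Stage 1: total draws C(10,2) = 45; favorable C(6,1)*C(4,1) = 24; P = 8/15; answer 8/15
Stage 2: Y1 = 8/15; threaded value p + q = 23; c = -2; remainder = value at the root: 1*(-2)^4 - 7*(-2)^3 + 2*(-2)^2 + 8*(-2)^1 + 9 = (16) + (56) + (8) + (-16) + (9) = 73; answer 73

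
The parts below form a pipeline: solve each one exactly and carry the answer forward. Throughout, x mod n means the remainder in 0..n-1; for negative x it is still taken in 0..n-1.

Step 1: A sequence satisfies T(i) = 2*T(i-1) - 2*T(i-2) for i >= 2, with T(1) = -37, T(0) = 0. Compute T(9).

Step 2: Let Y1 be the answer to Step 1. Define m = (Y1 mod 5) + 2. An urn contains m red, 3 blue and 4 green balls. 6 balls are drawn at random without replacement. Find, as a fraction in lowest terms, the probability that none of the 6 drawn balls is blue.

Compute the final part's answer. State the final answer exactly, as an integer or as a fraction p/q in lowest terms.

Step 1: T(2) = 2*(-37) - 2*(0) = -74; iterating: T(2)=-74, T(3)=-74, T(4)=0, T(5)=148, T(6)=296, T(7)=296, T(8)=0, T(9)=-592; answer -592
Step 2: Y1 = -592; m = 5; total draws C(12,6) = 924; favorable C(9,6) = 84; P = 1/11; answer 1/11

1/11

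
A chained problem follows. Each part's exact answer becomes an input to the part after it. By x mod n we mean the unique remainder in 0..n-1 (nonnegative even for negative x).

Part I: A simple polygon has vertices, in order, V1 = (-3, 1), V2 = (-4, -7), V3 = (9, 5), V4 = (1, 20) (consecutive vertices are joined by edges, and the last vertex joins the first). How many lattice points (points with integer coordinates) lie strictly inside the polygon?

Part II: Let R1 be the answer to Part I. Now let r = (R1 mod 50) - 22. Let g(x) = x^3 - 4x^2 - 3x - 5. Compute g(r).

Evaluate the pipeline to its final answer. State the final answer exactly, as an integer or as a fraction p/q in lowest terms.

-10967

Part I: cross terms: (-3*-7 - -4*1)=25, (-4*5 - 9*-7)=43, (9*20 - 1*5)=175, (1*1 - -3*20)=61; twice the area = |304| = 304; area = 152; boundary points = 1 + 1 + 1 + 1 = 4; strictly interior points = area - boundary/2 + 1 = 151; answer 151
Part II: R1 = 151; r = -21; 1*(-21)^3 - 4*(-21)^2 - 3*(-21)^1 - 5 = (-9261) + (-1764) + (63) + (-5) = -10967; answer -10967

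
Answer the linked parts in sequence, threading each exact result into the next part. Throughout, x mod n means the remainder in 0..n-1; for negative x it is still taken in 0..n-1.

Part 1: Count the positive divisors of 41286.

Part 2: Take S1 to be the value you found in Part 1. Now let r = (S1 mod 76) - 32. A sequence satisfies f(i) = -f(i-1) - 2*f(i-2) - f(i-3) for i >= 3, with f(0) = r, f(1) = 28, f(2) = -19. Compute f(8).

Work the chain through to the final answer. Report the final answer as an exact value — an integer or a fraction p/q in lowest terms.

132

Part 1: 41286 = 2 * 3 * 7 * 983; number of divisors = (1+1) * (1+1) * (1+1) * (1+1) = 16; answer 16
Part 2: S1 = 16; r = -16; f(3) = -1*(-19) - 2*(28) - 1*(-16) = -21; iterating: f(3)=-21, f(4)=31, f(5)=30, f(6)=-71, f(7)=-20, f(8)=132; answer 132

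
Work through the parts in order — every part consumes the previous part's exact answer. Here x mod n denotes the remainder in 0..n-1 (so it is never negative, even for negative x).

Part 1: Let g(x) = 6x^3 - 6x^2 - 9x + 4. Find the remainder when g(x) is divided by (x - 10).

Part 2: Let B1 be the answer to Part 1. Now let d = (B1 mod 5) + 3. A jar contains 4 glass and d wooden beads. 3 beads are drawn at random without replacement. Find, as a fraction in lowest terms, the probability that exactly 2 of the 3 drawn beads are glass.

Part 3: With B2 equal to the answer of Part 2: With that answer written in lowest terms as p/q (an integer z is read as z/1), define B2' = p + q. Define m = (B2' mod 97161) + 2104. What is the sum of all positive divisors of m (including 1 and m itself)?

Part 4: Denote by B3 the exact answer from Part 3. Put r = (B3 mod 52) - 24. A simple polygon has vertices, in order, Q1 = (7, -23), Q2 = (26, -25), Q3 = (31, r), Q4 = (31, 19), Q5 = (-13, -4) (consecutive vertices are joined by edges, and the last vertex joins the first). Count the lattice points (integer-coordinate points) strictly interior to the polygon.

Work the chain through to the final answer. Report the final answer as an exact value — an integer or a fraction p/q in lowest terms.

Part 1: remainder = value at the root: 6*(10)^3 - 6*(10)^2 - 9*(10)^1 + 4 = (6000) + (-600) + (-90) + (4) = 5314; answer 5314
Part 2: B1 = 5314; d = 7; total draws C(11,3) = 165; favorable C(4,2)*C(7,1) = 42; P = 14/55; answer 14/55
Part 3: B2 = 14/55; threaded value p + q = 69; m = 2173; 2173 = 41 * 53; sigma = (1 + 41) * (1 + 53) = 42 * 54 = 2268; answer 2268
Part 4: B3 = 2268; r = 8; cross terms: (7*-25 - 26*-23)=423, (26*8 - 31*-25)=983, (31*19 - 31*8)=341, (31*-4 - -13*19)=123, (-13*-23 - 7*-4)=327; twice the area = |2197| = 2197; area = 2197/2; boundary points = 1 + 1 + 11 + 1 + 1 = 15; strictly interior points = area - boundary/2 + 1 = 1092; answer 1092

1092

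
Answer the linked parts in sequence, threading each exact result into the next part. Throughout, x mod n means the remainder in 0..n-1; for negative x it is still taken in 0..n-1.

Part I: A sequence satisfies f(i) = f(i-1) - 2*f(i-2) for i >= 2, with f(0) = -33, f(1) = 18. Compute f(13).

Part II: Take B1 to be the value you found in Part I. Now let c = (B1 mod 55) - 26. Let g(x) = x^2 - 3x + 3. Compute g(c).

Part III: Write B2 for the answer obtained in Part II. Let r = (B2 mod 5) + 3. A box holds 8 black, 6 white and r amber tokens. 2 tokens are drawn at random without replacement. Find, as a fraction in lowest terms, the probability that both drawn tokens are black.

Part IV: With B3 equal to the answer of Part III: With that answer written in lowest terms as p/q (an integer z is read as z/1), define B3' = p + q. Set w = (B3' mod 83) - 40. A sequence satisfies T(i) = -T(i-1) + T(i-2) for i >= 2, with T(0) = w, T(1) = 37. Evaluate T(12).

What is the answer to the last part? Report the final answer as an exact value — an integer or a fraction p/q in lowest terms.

-7553

Part I: f(2) = 1*(18) - 2*(-33) = 84; iterating: f(2)=84, f(3)=48, f(4)=-120, f(5)=-216, f(6)=24, f(7)=456, f(8)=408, f(9)=-504, f(10)=-1320, f(11)=-312, f(12)=2328, f(13)=2952; answer 2952
Part II: B1 = 2952; c = 11; 1*(11)^2 - 3*(11)^1 + 3 = (121) + (-33) + (3) = 91; answer 91
Part III: B2 = 91; r = 4; total draws C(18,2) = 153; favorable C(8,2) = 28; P = 28/153; answer 28/153
Part IV: B3 = 28/153; threaded value p + q = 181; w = -25; T(2) = -1*(37) + 1*(-25) = -62; iterating: T(2)=-62, T(3)=99, T(4)=-161, T(5)=260, T(6)=-421, T(7)=681, T(8)=-1102, T(9)=1783, T(10)=-2885, T(11)=4668, T(12)=-7553; answer -7553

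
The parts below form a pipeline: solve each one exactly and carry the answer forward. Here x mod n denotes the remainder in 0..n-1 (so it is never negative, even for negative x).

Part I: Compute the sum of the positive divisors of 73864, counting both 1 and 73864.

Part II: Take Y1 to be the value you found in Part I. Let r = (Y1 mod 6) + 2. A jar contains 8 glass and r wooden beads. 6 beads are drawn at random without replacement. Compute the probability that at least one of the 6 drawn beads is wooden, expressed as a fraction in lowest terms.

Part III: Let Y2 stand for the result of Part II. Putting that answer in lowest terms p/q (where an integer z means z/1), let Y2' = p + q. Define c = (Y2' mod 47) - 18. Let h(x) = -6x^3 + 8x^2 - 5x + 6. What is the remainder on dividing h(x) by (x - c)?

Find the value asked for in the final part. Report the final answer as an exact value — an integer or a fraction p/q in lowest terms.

Part I: 73864 = 2^3 * 7 * 1319; sigma = (1 + 2 + 4 + 8) * (1 + 7) * (1 + 1319) = 15 * 8 * 1320 = 158400; answer 158400
Part II: Y1 = 158400; r = 2; total draws C(10,6) = 210; complement C(8,6) = 28; favorable 210 - 28 = 182; P = 13/15; answer 13/15
Part III: Y2 = 13/15; threaded value p + q = 28; c = 10; remainder = value at the root: -6*(10)^3 + 8*(10)^2 - 5*(10)^1 + 6 = (-6000) + (800) + (-50) + (6) = -5244; answer -5244

-5244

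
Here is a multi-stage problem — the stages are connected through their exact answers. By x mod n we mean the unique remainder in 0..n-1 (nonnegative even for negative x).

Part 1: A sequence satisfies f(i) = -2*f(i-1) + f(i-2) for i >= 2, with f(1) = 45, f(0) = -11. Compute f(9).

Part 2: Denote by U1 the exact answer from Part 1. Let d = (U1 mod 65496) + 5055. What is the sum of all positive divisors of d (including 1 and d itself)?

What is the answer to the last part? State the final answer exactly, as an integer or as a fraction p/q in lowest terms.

Part 1: f(2) = -2*(45) + 1*(-11) = -101; iterating: f(2)=-101, f(3)=247, f(4)=-595, f(5)=1437, f(6)=-3469, f(7)=8375, f(8)=-20219, f(9)=48813; answer 48813
Part 2: U1 = 48813; d = 53868; 53868 = 2^2 * 3 * 67^2; sigma = (1 + 2 + 4) * (1 + 3) * (1 + 67 + 4489) = 7 * 4 * 4557 = 127596; answer 127596

127596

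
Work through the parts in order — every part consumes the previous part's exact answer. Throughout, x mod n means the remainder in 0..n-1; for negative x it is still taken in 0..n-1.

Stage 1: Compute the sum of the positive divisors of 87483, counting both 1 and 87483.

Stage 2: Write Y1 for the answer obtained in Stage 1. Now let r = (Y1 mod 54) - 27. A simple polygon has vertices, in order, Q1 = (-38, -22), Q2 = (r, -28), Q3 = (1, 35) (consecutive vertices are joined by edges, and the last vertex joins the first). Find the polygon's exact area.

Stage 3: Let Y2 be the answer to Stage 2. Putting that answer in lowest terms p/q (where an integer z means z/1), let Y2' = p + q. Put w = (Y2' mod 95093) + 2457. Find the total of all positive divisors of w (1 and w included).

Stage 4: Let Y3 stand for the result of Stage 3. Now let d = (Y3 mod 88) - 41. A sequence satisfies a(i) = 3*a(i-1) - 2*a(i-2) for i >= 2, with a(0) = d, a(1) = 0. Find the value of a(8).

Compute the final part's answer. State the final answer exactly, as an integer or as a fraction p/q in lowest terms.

Stage 1: 87483 = 3 * 11^2 * 241; sigma = (1 + 3) * (1 + 11 + 121) * (1 + 241) = 4 * 133 * 242 = 128744; answer 128744
Stage 2: Y1 = 128744; r = -19; cross terms: (-38*-28 - -19*-22)=646, (-19*35 - 1*-28)=-637, (1*-22 - -38*35)=1308; twice the area = |1317| = 1317; area = 1317/2; answer 1317/2
Stage 3: Y2 = 1317/2; threaded value p + q = 1319; w = 3776; 3776 = 2^6 * 59; sigma = (1 + 2 + 4 + 8 + 16 + 32 + 64) * (1 + 59) = 127 * 60 = 7620; answer 7620
Stage 4: Y3 = 7620; d = 11; a(2) = 3*(0) - 2*(11) = -22; iterating: a(2)=-22, a(3)=-66, a(4)=-154, a(5)=-330, a(6)=-682, a(7)=-1386, a(8)=-2794; answer -2794

-2794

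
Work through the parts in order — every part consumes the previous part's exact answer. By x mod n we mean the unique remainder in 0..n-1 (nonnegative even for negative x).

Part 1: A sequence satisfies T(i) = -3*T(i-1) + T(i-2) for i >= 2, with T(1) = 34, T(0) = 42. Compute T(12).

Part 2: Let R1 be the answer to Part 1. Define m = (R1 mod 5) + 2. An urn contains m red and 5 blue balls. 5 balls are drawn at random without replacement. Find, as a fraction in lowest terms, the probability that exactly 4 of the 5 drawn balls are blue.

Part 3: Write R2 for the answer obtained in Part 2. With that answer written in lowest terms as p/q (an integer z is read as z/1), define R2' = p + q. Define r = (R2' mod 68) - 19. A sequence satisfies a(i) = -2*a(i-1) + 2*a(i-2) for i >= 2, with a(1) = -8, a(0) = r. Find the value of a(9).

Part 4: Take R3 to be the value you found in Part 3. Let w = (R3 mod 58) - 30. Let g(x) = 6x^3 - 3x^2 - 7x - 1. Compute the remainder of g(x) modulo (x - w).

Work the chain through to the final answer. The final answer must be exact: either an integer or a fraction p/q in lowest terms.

Part 1: T(2) = -3*(34) + 1*(42) = -60; iterating: T(2)=-60, T(3)=214, T(4)=-702, T(5)=2320, T(6)=-7662, T(7)=25306, T(8)=-83580, T(9)=276046, T(10)=-911718, T(11)=3011200, T(12)=-9945318; answer -9945318
Part 2: R1 = -9945318; m = 4; total draws C(9,5) = 126; favorable C(5,4)*C(4,1) = 20; P = 10/63; answer 10/63
Part 3: R2 = 10/63; threaded value p + q = 73; r = -14; a(2) = -2*(-8) + 2*(-14) = -12; iterating: a(2)=-12, a(3)=8, a(4)=-40, a(5)=96, a(6)=-272, a(7)=736, a(8)=-2016, a(9)=5504; answer 5504
Part 4: R3 = 5504; w = 22; remainder = value at the root: 6*(22)^3 - 3*(22)^2 - 7*(22)^1 - 1 = (63888) + (-1452) + (-154) + (-1) = 62281; answer 62281

62281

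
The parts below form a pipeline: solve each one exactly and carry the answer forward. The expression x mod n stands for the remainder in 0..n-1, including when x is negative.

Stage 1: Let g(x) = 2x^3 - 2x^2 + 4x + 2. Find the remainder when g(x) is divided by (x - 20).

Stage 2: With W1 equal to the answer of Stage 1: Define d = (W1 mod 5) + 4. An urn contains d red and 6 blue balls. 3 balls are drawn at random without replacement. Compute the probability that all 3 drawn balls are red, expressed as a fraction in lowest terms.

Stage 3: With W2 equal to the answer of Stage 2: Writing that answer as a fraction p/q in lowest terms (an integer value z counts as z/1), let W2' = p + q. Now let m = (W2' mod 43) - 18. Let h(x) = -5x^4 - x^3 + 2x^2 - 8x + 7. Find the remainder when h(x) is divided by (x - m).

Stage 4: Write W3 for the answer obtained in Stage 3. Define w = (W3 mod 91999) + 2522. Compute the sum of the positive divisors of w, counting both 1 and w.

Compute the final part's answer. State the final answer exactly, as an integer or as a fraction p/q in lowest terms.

175514

Stage 1: remainder = value at the root: 2*(20)^3 - 2*(20)^2 + 4*(20)^1 + 2 = (16000) + (-800) + (80) + (2) = 15282; answer 15282
Stage 2: W1 = 15282; d = 6; total draws C(12,3) = 220; favorable C(6,3) = 20; P = 1/11; answer 1/11
Stage 3: W2 = 1/11; threaded value p + q = 12; m = -6; remainder = value at the root: -5*(-6)^4 - 1*(-6)^3 + 2*(-6)^2 - 8*(-6)^1 + 7 = (-6480) + (216) + (72) + (48) + (7) = -6137; answer -6137
Stage 4: W3 = -6137; w = 88384; 88384 = 2^6 * 1381; sigma = (1 + 2 + 4 + 8 + 16 + 32 + 64) * (1 + 1381) = 127 * 1382 = 175514; answer 175514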